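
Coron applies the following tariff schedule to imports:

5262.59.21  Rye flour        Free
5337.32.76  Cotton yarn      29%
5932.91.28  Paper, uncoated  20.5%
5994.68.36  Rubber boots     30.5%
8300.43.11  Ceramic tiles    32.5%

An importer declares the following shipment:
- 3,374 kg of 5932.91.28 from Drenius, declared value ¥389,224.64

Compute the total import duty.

Line 1 (5932.91.28, Drenius, 3,374 kg, ¥389,224.64):
Base rate for 5932.91.28 is 20.5%.
Duty = ¥389,224.64 × 20.5% = ¥79,791.05.

¥79,791.05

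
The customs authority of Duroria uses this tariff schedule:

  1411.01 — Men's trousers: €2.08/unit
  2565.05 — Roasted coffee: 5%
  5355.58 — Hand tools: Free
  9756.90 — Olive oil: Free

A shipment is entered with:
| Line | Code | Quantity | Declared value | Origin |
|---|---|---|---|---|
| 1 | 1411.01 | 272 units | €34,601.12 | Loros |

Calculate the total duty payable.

Line 1 (1411.01, Loros, 272 units, €34,601.12):
Base rate for 1411.01 is €2.08/unit.
Duty = 272 × €2.08 = €565.76.

€565.76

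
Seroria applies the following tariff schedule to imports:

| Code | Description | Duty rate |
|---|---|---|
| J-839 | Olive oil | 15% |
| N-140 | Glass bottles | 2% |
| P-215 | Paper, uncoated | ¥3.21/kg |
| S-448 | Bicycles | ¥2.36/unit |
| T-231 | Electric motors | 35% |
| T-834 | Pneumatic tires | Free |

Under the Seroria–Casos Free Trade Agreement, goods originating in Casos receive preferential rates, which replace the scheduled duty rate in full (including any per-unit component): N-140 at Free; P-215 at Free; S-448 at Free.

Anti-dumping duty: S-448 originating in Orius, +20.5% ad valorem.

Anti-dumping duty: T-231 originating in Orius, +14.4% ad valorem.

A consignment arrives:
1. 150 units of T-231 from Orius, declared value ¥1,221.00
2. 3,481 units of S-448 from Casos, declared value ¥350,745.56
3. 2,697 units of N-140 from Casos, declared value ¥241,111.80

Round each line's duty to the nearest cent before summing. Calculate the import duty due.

¥603.17

Line 1 (T-231, Orius, 150 units, ¥1,221.00):
Base rate for T-231 is 35%.
Additional duty on T-231 from Orius: +14.4%. Applied ad valorem rate: 35% + 14.4% = 49.4%.
Duty = ¥1,221.00 × 49.4% = ¥603.17.
Line 2 (S-448, Casos, 3,481 units, ¥350,745.56):
Base rate for S-448 is ¥2.36/unit.
Origin Casos qualifies under the Seroria–Casos agreement and S-448 is covered: preferential rate Free applies instead.
The additional-duty order on S-448 targets Orius, not Casos; it does not apply.
Duty = ¥350,745.56 × 0% = ¥0.00.
Line 3 (N-140, Casos, 2,697 units, ¥241,111.80):
Base rate for N-140 is 2%.
Origin Casos qualifies under the Seroria–Casos agreement and N-140 is covered: preferential rate Free applies instead.
Duty = ¥241,111.80 × 0% = ¥0.00.
Total = ¥603.17 + ¥0.00 + ¥0.00 = ¥603.17.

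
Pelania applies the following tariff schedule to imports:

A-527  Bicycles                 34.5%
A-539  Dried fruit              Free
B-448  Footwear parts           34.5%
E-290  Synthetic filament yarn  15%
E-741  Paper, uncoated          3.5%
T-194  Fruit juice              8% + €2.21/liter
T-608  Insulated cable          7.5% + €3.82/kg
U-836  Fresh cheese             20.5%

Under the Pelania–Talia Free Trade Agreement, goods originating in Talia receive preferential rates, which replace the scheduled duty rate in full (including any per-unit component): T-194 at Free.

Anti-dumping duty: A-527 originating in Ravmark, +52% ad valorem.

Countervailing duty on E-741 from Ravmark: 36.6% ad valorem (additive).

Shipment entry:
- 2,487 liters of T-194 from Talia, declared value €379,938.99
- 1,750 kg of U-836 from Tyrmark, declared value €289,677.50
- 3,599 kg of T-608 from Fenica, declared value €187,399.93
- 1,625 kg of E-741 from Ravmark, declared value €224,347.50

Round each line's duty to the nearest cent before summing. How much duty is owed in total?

Line 1 (T-194, Talia, 2,487 liters, €379,938.99):
Base rate for T-194 is 8% + €2.21/liter.
Origin Talia qualifies under the Pelania–Talia agreement and T-194 is covered: preferential rate Free applies instead.
Duty = €379,938.99 × 0% = €0.00.
Line 2 (U-836, Tyrmark, 1,750 kg, €289,677.50):
Base rate for U-836 is 20.5%.
Duty = €289,677.50 × 20.5% = €59,383.89.
Line 3 (T-608, Fenica, 3,599 kg, €187,399.93):
Base rate for T-608 is 7.5% + €3.82/kg.
Duty = €187,399.93 × 7.5% + 3,599 × €3.82 = €27,803.17.
Line 4 (E-741, Ravmark, 1,625 kg, €224,347.50):
Base rate for E-741 is 3.5%.
Additional duty on E-741 from Ravmark: +36.6%. Applied ad valorem rate: 3.5% + 36.6% = 40.1%.
Duty = €224,347.50 × 40.1% = €89,963.35.
Total = €0.00 + €59,383.89 + €27,803.17 + €89,963.35 = €177,150.41.

€177,150.41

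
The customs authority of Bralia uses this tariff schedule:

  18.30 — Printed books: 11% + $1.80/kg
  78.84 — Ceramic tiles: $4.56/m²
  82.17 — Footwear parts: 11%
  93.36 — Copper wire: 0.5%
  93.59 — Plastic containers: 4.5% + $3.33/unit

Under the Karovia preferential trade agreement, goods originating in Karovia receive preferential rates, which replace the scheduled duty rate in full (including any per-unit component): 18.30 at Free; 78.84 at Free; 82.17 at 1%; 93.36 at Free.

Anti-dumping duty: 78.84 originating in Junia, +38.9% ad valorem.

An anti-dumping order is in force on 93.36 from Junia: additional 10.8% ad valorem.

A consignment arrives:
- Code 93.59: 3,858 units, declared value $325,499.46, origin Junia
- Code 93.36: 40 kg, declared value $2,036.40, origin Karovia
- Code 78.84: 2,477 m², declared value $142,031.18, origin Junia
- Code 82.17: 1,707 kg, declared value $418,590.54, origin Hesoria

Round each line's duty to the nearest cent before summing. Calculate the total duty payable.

$140,084.83

Line 1 (93.59, Junia, 3,858 units, $325,499.46):
Base rate for 93.59 is 4.5% + $3.33/unit.
Duty = $325,499.46 × 4.5% + 3,858 × $3.33 = $27,494.62.
Line 2 (93.36, Karovia, 40 kg, $2,036.40):
Base rate for 93.36 is 0.5%.
Origin Karovia qualifies under the Bralia–Karovia agreement and 93.36 is covered: preferential rate Free applies instead.
The additional-duty order on 93.36 targets Junia, not Karovia; it does not apply.
Duty = $2,036.40 × 0% = $0.00.
Line 3 (78.84, Junia, 2,477 m², $142,031.18):
Base rate for 78.84 is $4.56/m².
78.84 has an FTA preferential rate, but origin Junia is not Karovia; base rate stands.
Additional duty on 78.84 from Junia: +38.9% ad valorem. Applied ad valorem rate = 38.9%.
Duty = $142,031.18 × 38.9% + 2,477 × $4.56 = $66,545.25.
Line 4 (82.17, Hesoria, 1,707 kg, $418,590.54):
Base rate for 82.17 is 11%.
82.17 has an FTA preferential rate, but origin Hesoria is not Karovia; base rate stands.
Duty = $418,590.54 × 11% = $46,044.96.
Total = $27,494.62 + $0.00 + $66,545.25 + $46,044.96 = $140,084.83.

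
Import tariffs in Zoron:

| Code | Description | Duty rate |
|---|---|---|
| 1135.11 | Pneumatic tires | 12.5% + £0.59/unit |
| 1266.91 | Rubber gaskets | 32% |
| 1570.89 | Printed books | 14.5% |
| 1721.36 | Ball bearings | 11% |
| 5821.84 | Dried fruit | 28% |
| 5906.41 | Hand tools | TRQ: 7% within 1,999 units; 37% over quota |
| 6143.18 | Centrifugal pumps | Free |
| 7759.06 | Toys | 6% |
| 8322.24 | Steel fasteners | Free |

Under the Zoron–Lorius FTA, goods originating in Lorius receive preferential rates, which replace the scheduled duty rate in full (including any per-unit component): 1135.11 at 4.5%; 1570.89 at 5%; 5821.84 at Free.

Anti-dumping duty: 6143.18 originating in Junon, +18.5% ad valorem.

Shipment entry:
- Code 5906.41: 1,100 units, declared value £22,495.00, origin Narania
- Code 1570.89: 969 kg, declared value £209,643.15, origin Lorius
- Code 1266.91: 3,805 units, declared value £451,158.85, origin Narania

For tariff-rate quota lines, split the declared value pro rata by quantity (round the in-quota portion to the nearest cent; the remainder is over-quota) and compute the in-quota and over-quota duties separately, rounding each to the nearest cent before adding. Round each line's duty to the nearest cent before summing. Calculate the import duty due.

£156,427.64

Line 1 (5906.41, Narania, 1,100 units, £22,495.00):
Code 5906.41 is under a tariff-rate quota (threshold 1,999 units). Quantity 1,100 units is within the quota, so the in-quota rate 7% applies to the full value.
Duty = £22,495.00 × 7% = £1,574.65.
Line 2 (1570.89, Lorius, 969 kg, £209,643.15):
Base rate for 1570.89 is 14.5%.
Origin Lorius qualifies under the Zoron–Lorius agreement and 1570.89 is covered: preferential rate 5% applies instead.
Duty = £209,643.15 × 5% = £10,482.16.
Line 3 (1266.91, Narania, 3,805 units, £451,158.85):
Base rate for 1266.91 is 32%.
Duty = £451,158.85 × 32% = £144,370.83.
Total = £1,574.65 + £10,482.16 + £144,370.83 = £156,427.64.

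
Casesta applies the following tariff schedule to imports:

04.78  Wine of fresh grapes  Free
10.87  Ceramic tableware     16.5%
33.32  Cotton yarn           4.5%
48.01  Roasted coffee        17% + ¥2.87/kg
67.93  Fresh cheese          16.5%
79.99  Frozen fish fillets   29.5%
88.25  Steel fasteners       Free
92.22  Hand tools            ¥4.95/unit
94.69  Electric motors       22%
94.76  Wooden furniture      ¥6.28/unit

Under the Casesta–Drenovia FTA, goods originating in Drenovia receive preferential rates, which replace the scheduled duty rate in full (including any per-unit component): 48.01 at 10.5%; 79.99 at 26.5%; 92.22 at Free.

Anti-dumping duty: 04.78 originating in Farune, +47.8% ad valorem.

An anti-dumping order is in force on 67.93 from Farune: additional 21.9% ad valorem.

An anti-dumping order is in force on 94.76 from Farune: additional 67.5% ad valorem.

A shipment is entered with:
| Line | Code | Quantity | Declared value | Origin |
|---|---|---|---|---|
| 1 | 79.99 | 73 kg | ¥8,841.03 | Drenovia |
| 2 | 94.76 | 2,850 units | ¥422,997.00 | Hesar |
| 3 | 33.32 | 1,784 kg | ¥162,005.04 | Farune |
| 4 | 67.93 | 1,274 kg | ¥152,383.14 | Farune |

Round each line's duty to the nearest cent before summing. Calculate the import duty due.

¥86,046.23

Line 1 (79.99, Drenovia, 73 kg, ¥8,841.03):
Base rate for 79.99 is 29.5%.
Origin Drenovia qualifies under the Casesta–Drenovia agreement and 79.99 is covered: preferential rate 26.5% applies instead.
Duty = ¥8,841.03 × 26.5% = ¥2,342.87.
Line 2 (94.76, Hesar, 2,850 units, ¥422,997.00):
Base rate for 94.76 is ¥6.28/unit.
The additional-duty order on 94.76 targets Farune, not Hesar; it does not apply.
Duty = 2,850 × ¥6.28 = ¥17,898.00.
Line 3 (33.32, Farune, 1,784 kg, ¥162,005.04):
Base rate for 33.32 is 4.5%.
Duty = ¥162,005.04 × 4.5% = ¥7,290.23.
Line 4 (67.93, Farune, 1,274 kg, ¥152,383.14):
Base rate for 67.93 is 16.5%.
Additional duty on 67.93 from Farune: +21.9%. Applied ad valorem rate: 16.5% + 21.9% = 38.4%.
Duty = ¥152,383.14 × 38.4% = ¥58,515.13.
Total = ¥2,342.87 + ¥17,898.00 + ¥7,290.23 + ¥58,515.13 = ¥86,046.23.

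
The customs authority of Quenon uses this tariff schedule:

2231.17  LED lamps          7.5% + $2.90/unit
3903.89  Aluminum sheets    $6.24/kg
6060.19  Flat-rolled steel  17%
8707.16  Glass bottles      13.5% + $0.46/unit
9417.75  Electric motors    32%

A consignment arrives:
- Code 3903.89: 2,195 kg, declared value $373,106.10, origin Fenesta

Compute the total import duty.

$13,696.80

Line 1 (3903.89, Fenesta, 2,195 kg, $373,106.10):
Base rate for 3903.89 is $6.24/kg.
Duty = 2,195 × $6.24 = $13,696.80.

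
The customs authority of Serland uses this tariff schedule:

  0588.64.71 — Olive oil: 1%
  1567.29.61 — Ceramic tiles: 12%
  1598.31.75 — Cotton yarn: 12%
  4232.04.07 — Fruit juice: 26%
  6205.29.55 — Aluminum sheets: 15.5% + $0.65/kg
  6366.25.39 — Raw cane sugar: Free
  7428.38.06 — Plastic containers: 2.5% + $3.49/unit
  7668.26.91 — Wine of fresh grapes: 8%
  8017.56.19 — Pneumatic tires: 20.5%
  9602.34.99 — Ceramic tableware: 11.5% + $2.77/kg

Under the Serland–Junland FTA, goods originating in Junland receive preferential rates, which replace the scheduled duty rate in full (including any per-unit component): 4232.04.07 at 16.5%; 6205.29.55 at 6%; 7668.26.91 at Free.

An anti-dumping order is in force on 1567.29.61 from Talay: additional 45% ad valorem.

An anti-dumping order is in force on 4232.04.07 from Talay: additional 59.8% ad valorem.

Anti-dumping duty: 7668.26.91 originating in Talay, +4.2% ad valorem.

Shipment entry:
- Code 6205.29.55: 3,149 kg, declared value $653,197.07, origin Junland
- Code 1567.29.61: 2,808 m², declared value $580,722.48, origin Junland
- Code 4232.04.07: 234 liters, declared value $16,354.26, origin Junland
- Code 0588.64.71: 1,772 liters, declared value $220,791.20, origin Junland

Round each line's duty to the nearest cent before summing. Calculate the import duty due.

Line 1 (6205.29.55, Junland, 3,149 kg, $653,197.07):
Base rate for 6205.29.55 is 15.5% + $0.65/kg.
Origin Junland qualifies under the Serland–Junland agreement and 6205.29.55 is covered: preferential rate 6% applies instead.
Duty = $653,197.07 × 6% = $39,191.82.
Line 2 (1567.29.61, Junland, 2,808 m², $580,722.48):
Base rate for 1567.29.61 is 12%.
Origin Junland is the FTA partner but 1567.29.61 is not on the preference list; base rate stands.
The additional-duty order on 1567.29.61 targets Talay, not Junland; it does not apply.
Duty = $580,722.48 × 12% = $69,686.70.
Line 3 (4232.04.07, Junland, 234 liters, $16,354.26):
Base rate for 4232.04.07 is 26%.
Origin Junland qualifies under the Serland–Junland agreement and 4232.04.07 is covered: preferential rate 16.5% applies instead.
The additional-duty order on 4232.04.07 targets Talay, not Junland; it does not apply.
Duty = $16,354.26 × 16.5% = $2,698.45.
Line 4 (0588.64.71, Junland, 1,772 liters, $220,791.20):
Base rate for 0588.64.71 is 1%.
Origin Junland is the FTA partner but 0588.64.71 is not on the preference list; base rate stands.
Duty = $220,791.20 × 1% = $2,207.91.
Total = $39,191.82 + $69,686.70 + $2,698.45 + $2,207.91 = $113,784.88.

$113,784.88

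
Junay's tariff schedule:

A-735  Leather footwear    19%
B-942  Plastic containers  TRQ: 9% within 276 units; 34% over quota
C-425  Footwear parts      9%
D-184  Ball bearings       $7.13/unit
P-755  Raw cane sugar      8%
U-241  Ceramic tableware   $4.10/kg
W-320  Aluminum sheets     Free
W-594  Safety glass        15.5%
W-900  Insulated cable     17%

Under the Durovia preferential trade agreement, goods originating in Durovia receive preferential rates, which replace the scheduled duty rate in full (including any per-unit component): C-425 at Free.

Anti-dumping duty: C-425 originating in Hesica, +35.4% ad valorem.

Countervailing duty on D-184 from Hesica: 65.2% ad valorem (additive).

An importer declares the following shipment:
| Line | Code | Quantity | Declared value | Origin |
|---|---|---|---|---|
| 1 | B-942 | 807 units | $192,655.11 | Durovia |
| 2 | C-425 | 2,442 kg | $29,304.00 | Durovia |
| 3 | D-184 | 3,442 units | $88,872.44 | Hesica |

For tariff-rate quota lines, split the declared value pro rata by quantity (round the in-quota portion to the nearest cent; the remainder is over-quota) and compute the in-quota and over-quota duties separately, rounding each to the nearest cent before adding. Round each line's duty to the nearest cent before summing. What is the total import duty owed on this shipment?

Line 1 (B-942, Durovia, 807 units, $192,655.11):
Code B-942 is under a tariff-rate quota (threshold 276 units). In-quota: 276 units at 9%; over-quota: 531 units at 34%.
Pro-rata value split: in-quota = $192,655.11 × 276/807 = $65,889.48; over-quota = $192,655.11 − $65,889.48 = $126,765.63.
In-quota duty = $65,889.48 × 9% = $5,930.05. Over-quota duty = $126,765.63 × 34% = $43,100.31.
Line duty = $5,930.05 + $43,100.31 = $49,030.36.
Line 2 (C-425, Durovia, 2,442 kg, $29,304.00):
Base rate for C-425 is 9%.
Origin Durovia qualifies under the Junay–Durovia agreement and C-425 is covered: preferential rate Free applies instead.
The additional-duty order on C-425 targets Hesica, not Durovia; it does not apply.
Duty = $29,304.00 × 0% = $0.00.
Line 3 (D-184, Hesica, 3,442 units, $88,872.44):
Base rate for D-184 is $7.13/unit.
Additional duty on D-184 from Hesica: +65.2% ad valorem. Applied ad valorem rate = 65.2%.
Duty = $88,872.44 × 65.2% + 3,442 × $7.13 = $82,486.29.
Total = $49,030.36 + $0.00 + $82,486.29 = $131,516.65.

$131,516.65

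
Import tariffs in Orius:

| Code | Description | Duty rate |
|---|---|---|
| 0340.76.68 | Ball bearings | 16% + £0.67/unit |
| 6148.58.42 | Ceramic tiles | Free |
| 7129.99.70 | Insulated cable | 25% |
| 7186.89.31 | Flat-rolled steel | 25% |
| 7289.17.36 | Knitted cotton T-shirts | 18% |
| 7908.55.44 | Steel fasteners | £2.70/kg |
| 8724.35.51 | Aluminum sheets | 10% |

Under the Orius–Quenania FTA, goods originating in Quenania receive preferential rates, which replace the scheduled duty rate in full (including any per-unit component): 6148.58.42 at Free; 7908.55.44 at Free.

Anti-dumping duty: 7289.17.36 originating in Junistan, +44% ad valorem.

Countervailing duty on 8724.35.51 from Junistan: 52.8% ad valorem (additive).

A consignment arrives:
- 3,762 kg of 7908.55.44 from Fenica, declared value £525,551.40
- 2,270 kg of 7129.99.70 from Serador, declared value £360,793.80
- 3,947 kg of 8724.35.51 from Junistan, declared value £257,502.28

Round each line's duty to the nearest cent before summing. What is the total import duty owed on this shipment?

£262,067.28

Line 1 (7908.55.44, Fenica, 3,762 kg, £525,551.40):
Base rate for 7908.55.44 is £2.70/kg.
7908.55.44 has an FTA preferential rate, but origin Fenica is not Quenania; base rate stands.
Duty = 3,762 × £2.70 = £10,157.40.
Line 2 (7129.99.70, Serador, 2,270 kg, £360,793.80):
Base rate for 7129.99.70 is 25%.
Duty = £360,793.80 × 25% = £90,198.45.
Line 3 (8724.35.51, Junistan, 3,947 kg, £257,502.28):
Base rate for 8724.35.51 is 10%.
Additional duty on 8724.35.51 from Junistan: +52.8%. Applied ad valorem rate: 10% + 52.8% = 62.8%.
Duty = £257,502.28 × 62.8% = £161,711.43.
Total = £10,157.40 + £90,198.45 + £161,711.43 = £262,067.28.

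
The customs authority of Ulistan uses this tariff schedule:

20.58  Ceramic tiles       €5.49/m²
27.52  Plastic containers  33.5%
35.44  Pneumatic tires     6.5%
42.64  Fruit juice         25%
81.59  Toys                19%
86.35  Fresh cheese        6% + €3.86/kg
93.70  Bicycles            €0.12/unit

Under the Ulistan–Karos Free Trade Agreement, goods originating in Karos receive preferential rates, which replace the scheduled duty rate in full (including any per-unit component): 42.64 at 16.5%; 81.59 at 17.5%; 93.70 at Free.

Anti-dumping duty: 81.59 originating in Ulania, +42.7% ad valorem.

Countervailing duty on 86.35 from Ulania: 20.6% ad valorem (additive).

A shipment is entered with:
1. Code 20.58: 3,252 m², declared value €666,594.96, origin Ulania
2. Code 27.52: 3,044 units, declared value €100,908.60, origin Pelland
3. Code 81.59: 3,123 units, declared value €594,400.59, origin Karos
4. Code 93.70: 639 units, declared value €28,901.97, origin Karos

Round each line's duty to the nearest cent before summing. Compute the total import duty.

€155,677.96

Line 1 (20.58, Ulania, 3,252 m², €666,594.96):
Base rate for 20.58 is €5.49/m².
Duty = 3,252 × €5.49 = €17,853.48.
Line 2 (27.52, Pelland, 3,044 units, €100,908.60):
Base rate for 27.52 is 33.5%.
Duty = €100,908.60 × 33.5% = €33,804.38.
Line 3 (81.59, Karos, 3,123 units, €594,400.59):
Base rate for 81.59 is 19%.
Origin Karos qualifies under the Ulistan–Karos agreement and 81.59 is covered: preferential rate 17.5% applies instead.
The additional-duty order on 81.59 targets Ulania, not Karos; it does not apply.
Duty = €594,400.59 × 17.5% = €104,020.10.
Line 4 (93.70, Karos, 639 units, €28,901.97):
Base rate for 93.70 is €0.12/unit.
Origin Karos qualifies under the Ulistan–Karos agreement and 93.70 is covered: preferential rate Free applies instead.
Duty = €28,901.97 × 0% = €0.00.
Total = €17,853.48 + €33,804.38 + €104,020.10 + €0.00 = €155,677.96.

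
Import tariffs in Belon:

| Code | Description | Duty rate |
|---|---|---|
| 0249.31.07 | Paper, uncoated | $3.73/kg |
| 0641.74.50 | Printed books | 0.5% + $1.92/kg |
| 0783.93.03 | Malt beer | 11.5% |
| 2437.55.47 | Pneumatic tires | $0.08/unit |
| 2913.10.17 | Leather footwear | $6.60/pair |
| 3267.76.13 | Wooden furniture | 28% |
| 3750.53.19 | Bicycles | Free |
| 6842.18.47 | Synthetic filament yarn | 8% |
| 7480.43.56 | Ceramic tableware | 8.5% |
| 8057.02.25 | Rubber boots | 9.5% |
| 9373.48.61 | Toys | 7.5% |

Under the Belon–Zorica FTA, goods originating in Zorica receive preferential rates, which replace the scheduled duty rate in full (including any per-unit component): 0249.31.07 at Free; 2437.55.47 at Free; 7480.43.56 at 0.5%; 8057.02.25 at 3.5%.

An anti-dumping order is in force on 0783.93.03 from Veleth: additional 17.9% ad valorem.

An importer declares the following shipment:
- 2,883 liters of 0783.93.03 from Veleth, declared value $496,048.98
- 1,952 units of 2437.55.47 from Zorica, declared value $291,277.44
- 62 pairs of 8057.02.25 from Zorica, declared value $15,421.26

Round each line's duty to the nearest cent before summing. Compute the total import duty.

$146,378.14

Line 1 (0783.93.03, Veleth, 2,883 liters, $496,048.98):
Base rate for 0783.93.03 is 11.5%.
Additional duty on 0783.93.03 from Veleth: +17.9%. Applied ad valorem rate: 11.5% + 17.9% = 29.4%.
Duty = $496,048.98 × 29.4% = $145,838.40.
Line 2 (2437.55.47, Zorica, 1,952 units, $291,277.44):
Base rate for 2437.55.47 is $0.08/unit.
Origin Zorica qualifies under the Belon–Zorica agreement and 2437.55.47 is covered: preferential rate Free applies instead.
Duty = $291,277.44 × 0% = $0.00.
Line 3 (8057.02.25, Zorica, 62 pairs, $15,421.26):
Base rate for 8057.02.25 is 9.5%.
Origin Zorica qualifies under the Belon–Zorica agreement and 8057.02.25 is covered: preferential rate 3.5% applies instead.
Duty = $15,421.26 × 3.5% = $539.74.
Total = $145,838.40 + $0.00 + $539.74 = $146,378.14.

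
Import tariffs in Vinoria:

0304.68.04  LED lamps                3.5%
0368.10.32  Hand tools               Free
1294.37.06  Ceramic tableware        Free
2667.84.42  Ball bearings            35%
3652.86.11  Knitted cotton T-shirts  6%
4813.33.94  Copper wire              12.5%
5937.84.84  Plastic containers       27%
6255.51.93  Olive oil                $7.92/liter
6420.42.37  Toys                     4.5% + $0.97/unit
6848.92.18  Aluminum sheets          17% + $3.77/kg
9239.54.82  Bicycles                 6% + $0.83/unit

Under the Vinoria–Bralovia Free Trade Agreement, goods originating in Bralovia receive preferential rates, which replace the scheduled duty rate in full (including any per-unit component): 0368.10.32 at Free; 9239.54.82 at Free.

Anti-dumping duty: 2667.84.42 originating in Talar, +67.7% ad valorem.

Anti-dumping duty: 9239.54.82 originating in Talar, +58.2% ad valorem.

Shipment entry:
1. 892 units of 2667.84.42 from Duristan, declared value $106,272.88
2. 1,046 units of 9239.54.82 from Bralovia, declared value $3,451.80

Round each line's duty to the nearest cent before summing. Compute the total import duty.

$37,195.51

Line 1 (2667.84.42, Duristan, 892 units, $106,272.88):
Base rate for 2667.84.42 is 35%.
The additional-duty order on 2667.84.42 targets Talar, not Duristan; it does not apply.
Duty = $106,272.88 × 35% = $37,195.51.
Line 2 (9239.54.82, Bralovia, 1,046 units, $3,451.80):
Base rate for 9239.54.82 is 6% + $0.83/unit.
Origin Bralovia qualifies under the Vinoria–Bralovia agreement and 9239.54.82 is covered: preferential rate Free applies instead.
The additional-duty order on 9239.54.82 targets Talar, not Bralovia; it does not apply.
Duty = $3,451.80 × 0% = $0.00.
Total = $37,195.51 + $0.00 = $37,195.51.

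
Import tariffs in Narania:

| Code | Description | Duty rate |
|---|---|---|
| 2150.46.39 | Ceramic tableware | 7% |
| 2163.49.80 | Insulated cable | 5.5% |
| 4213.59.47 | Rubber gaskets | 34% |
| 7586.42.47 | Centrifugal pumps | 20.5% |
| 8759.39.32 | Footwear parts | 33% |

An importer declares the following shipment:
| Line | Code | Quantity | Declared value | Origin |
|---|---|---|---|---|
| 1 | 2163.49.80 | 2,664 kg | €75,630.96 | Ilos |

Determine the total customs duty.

Line 1 (2163.49.80, Ilos, 2,664 kg, €75,630.96):
Base rate for 2163.49.80 is 5.5%.
Duty = €75,630.96 × 5.5% = €4,159.70.

€4,159.70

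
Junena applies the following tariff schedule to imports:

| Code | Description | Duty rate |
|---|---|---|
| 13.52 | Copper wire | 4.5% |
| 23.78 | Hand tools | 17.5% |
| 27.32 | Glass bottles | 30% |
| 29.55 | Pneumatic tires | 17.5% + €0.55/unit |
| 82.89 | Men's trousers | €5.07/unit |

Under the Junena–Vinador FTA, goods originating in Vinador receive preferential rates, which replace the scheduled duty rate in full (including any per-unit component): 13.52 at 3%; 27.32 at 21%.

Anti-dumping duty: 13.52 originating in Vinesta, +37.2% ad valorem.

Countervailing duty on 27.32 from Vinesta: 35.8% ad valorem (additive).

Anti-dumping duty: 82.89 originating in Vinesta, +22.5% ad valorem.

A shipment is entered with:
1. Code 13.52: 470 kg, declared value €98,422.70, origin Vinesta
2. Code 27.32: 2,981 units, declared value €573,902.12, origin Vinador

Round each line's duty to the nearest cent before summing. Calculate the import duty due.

€161,561.72

Line 1 (13.52, Vinesta, 470 kg, €98,422.70):
Base rate for 13.52 is 4.5%.
13.52 has an FTA preferential rate, but origin Vinesta is not Vinador; base rate stands.
Additional duty on 13.52 from Vinesta: +37.2%. Applied ad valorem rate: 4.5% + 37.2% = 41.7%.
Duty = €98,422.70 × 41.7% = €41,042.27.
Line 2 (27.32, Vinador, 2,981 units, €573,902.12):
Base rate for 27.32 is 30%.
Origin Vinador qualifies under the Junena–Vinador agreement and 27.32 is covered: preferential rate 21% applies instead.
The additional-duty order on 27.32 targets Vinesta, not Vinador; it does not apply.
Duty = €573,902.12 × 21% = €120,519.45.
Total = €41,042.27 + €120,519.45 = €161,561.72.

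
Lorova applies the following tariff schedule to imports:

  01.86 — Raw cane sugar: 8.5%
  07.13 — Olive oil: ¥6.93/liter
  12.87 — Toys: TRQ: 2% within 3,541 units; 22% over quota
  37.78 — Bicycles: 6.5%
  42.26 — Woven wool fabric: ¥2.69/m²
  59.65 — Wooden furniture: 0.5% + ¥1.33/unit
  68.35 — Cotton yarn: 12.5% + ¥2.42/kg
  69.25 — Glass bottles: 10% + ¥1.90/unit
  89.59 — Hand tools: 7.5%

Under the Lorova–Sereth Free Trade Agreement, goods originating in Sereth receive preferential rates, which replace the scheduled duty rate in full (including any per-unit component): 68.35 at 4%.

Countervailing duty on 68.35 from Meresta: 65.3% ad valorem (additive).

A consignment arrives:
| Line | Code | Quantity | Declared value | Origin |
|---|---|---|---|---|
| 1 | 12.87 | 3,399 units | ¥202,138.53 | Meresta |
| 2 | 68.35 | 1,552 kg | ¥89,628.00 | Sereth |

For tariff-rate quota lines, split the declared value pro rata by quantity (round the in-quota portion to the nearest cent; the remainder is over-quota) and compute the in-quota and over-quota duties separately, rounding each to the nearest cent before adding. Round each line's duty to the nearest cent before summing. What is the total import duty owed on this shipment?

¥7,627.89

Line 1 (12.87, Meresta, 3,399 units, ¥202,138.53):
Code 12.87 is under a tariff-rate quota (threshold 3,541 units). Quantity 3,399 units is within the quota, so the in-quota rate 2% applies to the full value.
Duty = ¥202,138.53 × 2% = ¥4,042.77.
Line 2 (68.35, Sereth, 1,552 kg, ¥89,628.00):
Base rate for 68.35 is 12.5% + ¥2.42/kg.
Origin Sereth qualifies under the Lorova–Sereth agreement and 68.35 is covered: preferential rate 4% applies instead.
The additional-duty order on 68.35 targets Meresta, not Sereth; it does not apply.
Duty = ¥89,628.00 × 4% = ¥3,585.12.
Total = ¥4,042.77 + ¥3,585.12 = ¥7,627.89.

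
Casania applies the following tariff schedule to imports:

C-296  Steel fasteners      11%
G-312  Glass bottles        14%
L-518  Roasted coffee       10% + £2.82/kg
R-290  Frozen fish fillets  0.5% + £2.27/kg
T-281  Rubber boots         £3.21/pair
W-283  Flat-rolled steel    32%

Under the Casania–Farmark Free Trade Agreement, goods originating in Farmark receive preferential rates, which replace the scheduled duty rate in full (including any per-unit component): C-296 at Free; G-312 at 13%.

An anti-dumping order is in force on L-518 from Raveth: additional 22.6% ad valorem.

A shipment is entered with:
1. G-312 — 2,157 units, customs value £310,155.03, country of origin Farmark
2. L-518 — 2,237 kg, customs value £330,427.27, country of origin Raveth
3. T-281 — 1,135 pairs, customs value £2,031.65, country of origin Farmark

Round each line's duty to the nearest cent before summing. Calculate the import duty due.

£157,991.13

Line 1 (G-312, Farmark, 2,157 units, £310,155.03):
Base rate for G-312 is 14%.
Origin Farmark qualifies under the Casania–Farmark agreement and G-312 is covered: preferential rate 13% applies instead.
Duty = £310,155.03 × 13% = £40,320.15.
Line 2 (L-518, Raveth, 2,237 kg, £330,427.27):
Base rate for L-518 is 10% + £2.82/kg.
Additional duty on L-518 from Raveth: +22.6%. Applied ad valorem rate: 10% + 22.6% = 32.6%.
Duty = £330,427.27 × 32.6% + 2,237 × £2.82 = £114,027.63.
Line 3 (T-281, Farmark, 1,135 pairs, £2,031.65):
Base rate for T-281 is £3.21/pair.
Origin Farmark is the FTA partner but T-281 is not on the preference list; base rate stands.
Duty = 1,135 × £3.21 = £3,643.35.
Total = £40,320.15 + £114,027.63 + £3,643.35 = £157,991.13.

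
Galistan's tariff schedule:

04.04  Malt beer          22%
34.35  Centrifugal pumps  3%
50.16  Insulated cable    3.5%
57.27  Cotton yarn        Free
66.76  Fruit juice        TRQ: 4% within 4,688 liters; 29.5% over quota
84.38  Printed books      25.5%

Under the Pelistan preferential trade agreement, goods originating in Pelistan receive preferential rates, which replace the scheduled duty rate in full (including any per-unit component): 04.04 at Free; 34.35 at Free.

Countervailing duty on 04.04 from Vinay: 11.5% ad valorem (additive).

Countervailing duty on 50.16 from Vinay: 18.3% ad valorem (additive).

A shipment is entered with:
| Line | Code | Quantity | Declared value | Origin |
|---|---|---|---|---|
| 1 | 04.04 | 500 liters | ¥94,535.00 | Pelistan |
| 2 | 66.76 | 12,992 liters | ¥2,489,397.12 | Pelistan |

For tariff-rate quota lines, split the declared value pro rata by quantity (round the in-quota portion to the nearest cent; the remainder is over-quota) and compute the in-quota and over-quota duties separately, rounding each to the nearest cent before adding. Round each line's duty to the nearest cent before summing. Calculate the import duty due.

¥505,313.89

Line 1 (04.04, Pelistan, 500 liters, ¥94,535.00):
Base rate for 04.04 is 22%.
Origin Pelistan qualifies under the Galistan–Pelistan agreement and 04.04 is covered: preferential rate Free applies instead.
The additional-duty order on 04.04 targets Vinay, not Pelistan; it does not apply.
Duty = ¥94,535.00 × 0% = ¥0.00.
Line 2 (66.76, Pelistan, 12,992 liters, ¥2,489,397.12):
Code 66.76 is under a tariff-rate quota (threshold 4,688 liters). In-quota: 4,688 liters at 4%; over-quota: 8,304 liters at 29.5%.
Pro-rata value split: in-quota = ¥2,489,397.12 × 4,688/12,992 = ¥898,267.68; over-quota = ¥2,489,397.12 − ¥898,267.68 = ¥1,591,129.44.
In-quota duty = ¥898,267.68 × 4% = ¥35,930.71. Over-quota duty = ¥1,591,129.44 × 29.5% = ¥469,383.18.
Line duty = ¥35,930.71 + ¥469,383.18 = ¥505,313.89.
Total = ¥0.00 + ¥505,313.89 = ¥505,313.89.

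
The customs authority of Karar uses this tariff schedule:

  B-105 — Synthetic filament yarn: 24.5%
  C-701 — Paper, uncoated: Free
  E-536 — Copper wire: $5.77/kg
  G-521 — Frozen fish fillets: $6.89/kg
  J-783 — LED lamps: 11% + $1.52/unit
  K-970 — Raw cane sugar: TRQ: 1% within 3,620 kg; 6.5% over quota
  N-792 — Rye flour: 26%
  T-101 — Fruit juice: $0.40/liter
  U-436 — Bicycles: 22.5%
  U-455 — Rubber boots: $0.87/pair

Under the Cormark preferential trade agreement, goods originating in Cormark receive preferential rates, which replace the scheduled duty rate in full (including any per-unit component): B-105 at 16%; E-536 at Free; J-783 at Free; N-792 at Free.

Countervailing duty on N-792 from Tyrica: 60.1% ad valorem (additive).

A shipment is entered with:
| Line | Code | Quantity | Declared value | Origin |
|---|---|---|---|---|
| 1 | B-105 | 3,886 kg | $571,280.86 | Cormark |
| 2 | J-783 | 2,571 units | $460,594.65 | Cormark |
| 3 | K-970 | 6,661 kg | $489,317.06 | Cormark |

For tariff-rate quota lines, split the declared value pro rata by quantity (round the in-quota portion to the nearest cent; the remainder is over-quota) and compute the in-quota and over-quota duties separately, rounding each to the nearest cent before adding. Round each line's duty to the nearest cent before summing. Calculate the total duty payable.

$108,584.66

Line 1 (B-105, Cormark, 3,886 kg, $571,280.86):
Base rate for B-105 is 24.5%.
Origin Cormark qualifies under the Karar–Cormark agreement and B-105 is covered: preferential rate 16% applies instead.
Duty = $571,280.86 × 16% = $91,404.94.
Line 2 (J-783, Cormark, 2,571 units, $460,594.65):
Base rate for J-783 is 11% + $1.52/unit.
Origin Cormark qualifies under the Karar–Cormark agreement and J-783 is covered: preferential rate Free applies instead.
Duty = $460,594.65 × 0% = $0.00.
Line 3 (K-970, Cormark, 6,661 kg, $489,317.06):
Code K-970 is under a tariff-rate quota (threshold 3,620 kg). In-quota: 3,620 kg at 1%; over-quota: 3,041 kg at 6.5%.
Pro-rata value split: in-quota = $489,317.06 × 3,620/6,661 = $265,925.20; over-quota = $489,317.06 − $265,925.20 = $223,391.86.
In-quota duty = $265,925.20 × 1% = $2,659.25. Over-quota duty = $223,391.86 × 6.5% = $14,520.47.
Line duty = $2,659.25 + $14,520.47 = $17,179.72.
Total = $91,404.94 + $0.00 + $17,179.72 = $108,584.66.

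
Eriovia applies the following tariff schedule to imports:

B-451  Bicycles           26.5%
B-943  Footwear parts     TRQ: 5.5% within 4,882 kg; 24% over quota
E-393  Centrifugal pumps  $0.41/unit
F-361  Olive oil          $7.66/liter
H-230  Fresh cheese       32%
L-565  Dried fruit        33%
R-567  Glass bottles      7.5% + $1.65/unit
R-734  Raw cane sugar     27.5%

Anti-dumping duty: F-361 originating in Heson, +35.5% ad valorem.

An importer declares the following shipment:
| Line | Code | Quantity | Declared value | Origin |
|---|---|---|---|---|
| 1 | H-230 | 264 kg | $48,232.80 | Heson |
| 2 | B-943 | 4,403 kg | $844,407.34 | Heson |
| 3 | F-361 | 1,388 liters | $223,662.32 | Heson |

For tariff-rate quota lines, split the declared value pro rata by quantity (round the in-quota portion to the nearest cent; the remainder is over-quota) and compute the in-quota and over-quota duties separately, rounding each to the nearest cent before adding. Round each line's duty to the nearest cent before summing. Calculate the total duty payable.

Line 1 (H-230, Heson, 264 kg, $48,232.80):
Base rate for H-230 is 32%.
Duty = $48,232.80 × 32% = $15,434.50.
Line 2 (B-943, Heson, 4,403 kg, $844,407.34):
Code B-943 is under a tariff-rate quota (threshold 4,882 kg). Quantity 4,403 kg is within the quota, so the in-quota rate 5.5% applies to the full value.
Duty = $844,407.34 × 5.5% = $46,442.40.
Line 3 (F-361, Heson, 1,388 liters, $223,662.32):
Base rate for F-361 is $7.66/liter.
Additional duty on F-361 from Heson: +35.5% ad valorem. Applied ad valorem rate = 35.5%.
Duty = $223,662.32 × 35.5% + 1,388 × $7.66 = $90,032.20.
Total = $15,434.50 + $46,442.40 + $90,032.20 = $151,909.10.

$151,909.10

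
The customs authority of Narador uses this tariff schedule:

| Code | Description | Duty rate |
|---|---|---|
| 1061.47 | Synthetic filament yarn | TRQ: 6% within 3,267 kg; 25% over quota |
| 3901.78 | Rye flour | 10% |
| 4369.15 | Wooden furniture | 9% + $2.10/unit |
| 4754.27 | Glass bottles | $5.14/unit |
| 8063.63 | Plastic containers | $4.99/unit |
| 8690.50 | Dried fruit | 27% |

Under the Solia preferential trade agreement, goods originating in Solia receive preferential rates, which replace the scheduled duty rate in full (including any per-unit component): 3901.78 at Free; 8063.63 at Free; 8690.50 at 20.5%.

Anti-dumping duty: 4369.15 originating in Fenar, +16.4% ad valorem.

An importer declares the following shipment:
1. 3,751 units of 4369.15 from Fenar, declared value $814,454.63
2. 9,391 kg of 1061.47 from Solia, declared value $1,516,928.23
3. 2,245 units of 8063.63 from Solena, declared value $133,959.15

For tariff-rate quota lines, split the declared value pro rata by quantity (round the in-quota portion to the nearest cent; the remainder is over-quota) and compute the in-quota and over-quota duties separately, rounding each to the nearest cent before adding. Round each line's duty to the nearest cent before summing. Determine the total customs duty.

Line 1 (4369.15, Fenar, 3,751 units, $814,454.63):
Base rate for 4369.15 is 9% + $2.10/unit.
Additional duty on 4369.15 from Fenar: +16.4%. Applied ad valorem rate: 9% + 16.4% = 25.4%.
Duty = $814,454.63 × 25.4% + 3,751 × $2.10 = $214,748.58.
Line 2 (1061.47, Solia, 9,391 kg, $1,516,928.23):
Code 1061.47 is under a tariff-rate quota (threshold 3,267 kg). In-quota: 3,267 kg at 6%; over-quota: 6,124 kg at 25%.
Pro-rata value split: in-quota = $1,516,928.23 × 3,267/9,391 = $527,718.51; over-quota = $1,516,928.23 − $527,718.51 = $989,209.72.
In-quota duty = $527,718.51 × 6% = $31,663.11. Over-quota duty = $989,209.72 × 25% = $247,302.43.
Line duty = $31,663.11 + $247,302.43 = $278,965.54.
Line 3 (8063.63, Solena, 2,245 units, $133,959.15):
Base rate for 8063.63 is $4.99/unit.
8063.63 has an FTA preferential rate, but origin Solena is not Solia; base rate stands.
Duty = 2,245 × $4.99 = $11,202.55.
Total = $214,748.58 + $278,965.54 + $11,202.55 = $504,916.67.

$504,916.67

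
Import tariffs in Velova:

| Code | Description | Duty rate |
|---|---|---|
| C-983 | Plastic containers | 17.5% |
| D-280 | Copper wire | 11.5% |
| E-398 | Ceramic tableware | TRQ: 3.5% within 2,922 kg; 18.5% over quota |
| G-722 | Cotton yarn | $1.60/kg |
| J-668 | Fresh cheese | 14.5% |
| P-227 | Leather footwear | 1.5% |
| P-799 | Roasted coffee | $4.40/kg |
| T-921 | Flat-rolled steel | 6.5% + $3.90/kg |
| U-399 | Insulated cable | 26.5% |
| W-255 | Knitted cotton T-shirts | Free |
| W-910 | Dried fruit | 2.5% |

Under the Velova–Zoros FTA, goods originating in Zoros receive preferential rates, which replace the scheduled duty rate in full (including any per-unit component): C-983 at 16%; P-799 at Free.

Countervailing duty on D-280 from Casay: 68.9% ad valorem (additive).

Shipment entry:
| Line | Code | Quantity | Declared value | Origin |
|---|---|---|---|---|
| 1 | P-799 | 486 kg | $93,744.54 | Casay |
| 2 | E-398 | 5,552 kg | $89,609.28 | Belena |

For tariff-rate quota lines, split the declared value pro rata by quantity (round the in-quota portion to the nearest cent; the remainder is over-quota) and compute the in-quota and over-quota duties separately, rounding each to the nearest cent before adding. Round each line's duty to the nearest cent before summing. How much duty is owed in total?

Line 1 (P-799, Casay, 486 kg, $93,744.54):
Base rate for P-799 is $4.40/kg.
P-799 has an FTA preferential rate, but origin Casay is not Zoros; base rate stands.
Duty = 486 × $4.40 = $2,138.40.
Line 2 (E-398, Belena, 5,552 kg, $89,609.28):
Code E-398 is under a tariff-rate quota (threshold 2,922 kg). In-quota: 2,922 kg at 3.5%; over-quota: 2,630 kg at 18.5%.
Pro-rata value split: in-quota = $89,609.28 × 2,922/5,552 = $47,161.08; over-quota = $89,609.28 − $47,161.08 = $42,448.20.
In-quota duty = $47,161.08 × 3.5% = $1,650.64. Over-quota duty = $42,448.20 × 18.5% = $7,852.92.
Line duty = $1,650.64 + $7,852.92 = $9,503.56.
Total = $2,138.40 + $9,503.56 = $11,641.96.

$11,641.96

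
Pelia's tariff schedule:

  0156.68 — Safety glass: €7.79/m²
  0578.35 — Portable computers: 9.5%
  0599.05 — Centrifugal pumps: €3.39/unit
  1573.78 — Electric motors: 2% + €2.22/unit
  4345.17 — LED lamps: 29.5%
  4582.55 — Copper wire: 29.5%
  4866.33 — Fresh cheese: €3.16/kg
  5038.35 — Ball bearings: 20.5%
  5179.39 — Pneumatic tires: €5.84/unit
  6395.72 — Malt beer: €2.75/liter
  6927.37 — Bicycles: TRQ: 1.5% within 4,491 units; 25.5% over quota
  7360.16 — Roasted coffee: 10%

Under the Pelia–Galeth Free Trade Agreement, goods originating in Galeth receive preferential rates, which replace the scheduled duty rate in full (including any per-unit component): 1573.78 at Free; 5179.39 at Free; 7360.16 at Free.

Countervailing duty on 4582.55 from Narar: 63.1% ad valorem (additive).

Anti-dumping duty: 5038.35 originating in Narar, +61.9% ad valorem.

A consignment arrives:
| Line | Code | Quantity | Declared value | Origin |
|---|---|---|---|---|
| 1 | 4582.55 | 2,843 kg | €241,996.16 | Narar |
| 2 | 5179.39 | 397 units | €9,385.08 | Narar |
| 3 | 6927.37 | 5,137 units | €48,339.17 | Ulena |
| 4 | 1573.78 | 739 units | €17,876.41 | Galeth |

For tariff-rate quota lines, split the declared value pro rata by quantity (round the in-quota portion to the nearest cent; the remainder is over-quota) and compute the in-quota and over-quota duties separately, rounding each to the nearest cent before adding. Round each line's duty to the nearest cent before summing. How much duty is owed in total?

€228,590.93

Line 1 (4582.55, Narar, 2,843 kg, €241,996.16):
Base rate for 4582.55 is 29.5%.
Additional duty on 4582.55 from Narar: +63.1%. Applied ad valorem rate: 29.5% + 63.1% = 92.6%.
Duty = €241,996.16 × 92.6% = €224,088.44.
Line 2 (5179.39, Narar, 397 units, €9,385.08):
Base rate for 5179.39 is €5.84/unit.
5179.39 has an FTA preferential rate, but origin Narar is not Galeth; base rate stands.
Duty = 397 × €5.84 = €2,318.48.
Line 3 (6927.37, Ulena, 5,137 units, €48,339.17):
Code 6927.37 is under a tariff-rate quota (threshold 4,491 units). In-quota: 4,491 units at 1.5%; over-quota: 646 units at 25.5%.
Pro-rata value split: in-quota = €48,339.17 × 4,491/5,137 = €42,260.31; over-quota = €48,339.17 − €42,260.31 = €6,078.86.
In-quota duty = €42,260.31 × 1.5% = €633.90. Over-quota duty = €6,078.86 × 25.5% = €1,550.11.
Line duty = €633.90 + €1,550.11 = €2,184.01.
Line 4 (1573.78, Galeth, 739 units, €17,876.41):
Base rate for 1573.78 is 2% + €2.22/unit.
Origin Galeth qualifies under the Pelia–Galeth agreement and 1573.78 is covered: preferential rate Free applies instead.
Duty = €17,876.41 × 0% = €0.00.
Total = €224,088.44 + €2,318.48 + €2,184.01 + €0.00 = €228,590.93.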